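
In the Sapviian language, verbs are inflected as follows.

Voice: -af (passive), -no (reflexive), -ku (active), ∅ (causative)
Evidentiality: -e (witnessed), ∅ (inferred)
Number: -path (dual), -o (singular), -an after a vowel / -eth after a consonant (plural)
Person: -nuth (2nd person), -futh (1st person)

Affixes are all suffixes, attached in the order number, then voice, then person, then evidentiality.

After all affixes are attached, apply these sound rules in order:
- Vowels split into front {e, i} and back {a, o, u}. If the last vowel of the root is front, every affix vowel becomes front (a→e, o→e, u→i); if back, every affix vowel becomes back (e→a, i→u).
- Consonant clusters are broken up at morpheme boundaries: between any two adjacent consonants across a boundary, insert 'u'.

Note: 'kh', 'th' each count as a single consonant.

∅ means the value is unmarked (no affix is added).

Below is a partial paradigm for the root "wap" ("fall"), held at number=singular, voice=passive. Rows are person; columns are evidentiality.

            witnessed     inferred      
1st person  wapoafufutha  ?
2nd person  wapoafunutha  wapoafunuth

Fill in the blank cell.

wapoafufuth

Attach number singular -o → wapo.
Attach voice passive -af → wapoaf.
Attach person 1st person -futh → wapoaffuth.
evidentiality = inferred: zero marking, form stays wapoaffuth.
Vowel harmony: no change.
Apply epenthesis: wapoaffuth → wapoafufuth.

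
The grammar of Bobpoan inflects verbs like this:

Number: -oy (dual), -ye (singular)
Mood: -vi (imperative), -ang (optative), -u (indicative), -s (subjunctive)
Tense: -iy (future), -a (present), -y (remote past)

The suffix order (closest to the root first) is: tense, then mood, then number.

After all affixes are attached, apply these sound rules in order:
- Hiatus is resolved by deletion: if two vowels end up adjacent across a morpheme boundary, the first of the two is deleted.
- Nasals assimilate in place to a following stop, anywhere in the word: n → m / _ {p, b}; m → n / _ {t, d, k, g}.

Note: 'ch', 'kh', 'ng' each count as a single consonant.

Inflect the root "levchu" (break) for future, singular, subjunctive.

Attach tense future -iy → levchuiy.
Attach mood subjunctive -s → levchuiys.
Attach number singular -ye → levchuiysye.
Apply vowel deletion: levchuiysye → levchiysye.
Nasal assimilation: no change.

levchiysye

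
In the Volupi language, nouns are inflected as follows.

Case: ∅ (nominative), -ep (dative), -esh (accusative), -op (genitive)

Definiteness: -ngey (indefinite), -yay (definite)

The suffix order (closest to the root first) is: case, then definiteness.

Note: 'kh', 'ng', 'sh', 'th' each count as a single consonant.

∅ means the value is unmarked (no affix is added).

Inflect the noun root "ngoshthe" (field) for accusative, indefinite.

ngoshtheeshngey

Attach case accusative -esh → ngoshtheesh.
Attach definiteness indefinite -ngey → ngoshtheeshngey.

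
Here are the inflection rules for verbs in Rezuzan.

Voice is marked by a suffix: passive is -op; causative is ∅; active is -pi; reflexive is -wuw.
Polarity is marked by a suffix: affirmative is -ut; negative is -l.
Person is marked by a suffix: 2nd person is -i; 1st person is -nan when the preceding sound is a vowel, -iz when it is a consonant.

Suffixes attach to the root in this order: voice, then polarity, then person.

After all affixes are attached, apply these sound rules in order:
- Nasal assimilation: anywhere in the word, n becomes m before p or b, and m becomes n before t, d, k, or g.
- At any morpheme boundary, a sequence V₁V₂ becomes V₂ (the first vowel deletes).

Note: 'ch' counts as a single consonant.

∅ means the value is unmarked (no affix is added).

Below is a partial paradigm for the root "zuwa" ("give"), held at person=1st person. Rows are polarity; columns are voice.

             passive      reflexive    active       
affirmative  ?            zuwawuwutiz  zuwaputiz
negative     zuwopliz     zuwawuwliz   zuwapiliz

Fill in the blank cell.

zuwoputiz

Attach voice passive -op → zuwaop.
Attach polarity affirmative -ut → zuwaoput.
Attach person 1st person -iz (after consonant 't') → zuwaoputiz.
Nasal assimilation: no change.
Apply vowel deletion: zuwaoputiz → zuwoputiz.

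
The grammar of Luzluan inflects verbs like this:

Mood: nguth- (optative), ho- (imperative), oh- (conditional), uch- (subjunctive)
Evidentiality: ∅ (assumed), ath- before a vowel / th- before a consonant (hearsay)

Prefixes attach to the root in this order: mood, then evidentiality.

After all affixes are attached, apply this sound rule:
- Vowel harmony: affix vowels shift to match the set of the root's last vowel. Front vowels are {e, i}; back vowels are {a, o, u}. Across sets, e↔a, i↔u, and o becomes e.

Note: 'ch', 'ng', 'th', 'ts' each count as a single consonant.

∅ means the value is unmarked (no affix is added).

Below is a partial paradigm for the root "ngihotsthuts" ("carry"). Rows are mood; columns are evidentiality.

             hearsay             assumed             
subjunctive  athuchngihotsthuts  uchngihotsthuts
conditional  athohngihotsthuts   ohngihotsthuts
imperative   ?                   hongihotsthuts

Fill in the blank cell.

thhongihotsthuts

Attach mood imperative ho- → hongihotsthuts.
Attach evidentiality hearsay th- (before consonant 'h') → thhongihotsthuts.
Vowel harmony: no change.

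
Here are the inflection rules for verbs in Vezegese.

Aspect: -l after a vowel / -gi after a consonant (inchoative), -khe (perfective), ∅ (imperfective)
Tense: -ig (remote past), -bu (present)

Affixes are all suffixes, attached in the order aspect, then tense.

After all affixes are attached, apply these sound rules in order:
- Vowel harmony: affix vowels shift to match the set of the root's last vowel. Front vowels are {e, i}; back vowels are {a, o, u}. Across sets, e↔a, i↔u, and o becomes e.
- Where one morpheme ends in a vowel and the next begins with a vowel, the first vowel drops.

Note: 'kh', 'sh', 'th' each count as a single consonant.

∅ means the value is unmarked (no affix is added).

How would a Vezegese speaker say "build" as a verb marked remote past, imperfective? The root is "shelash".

aspect = imperfective: zero marking, form stays shelash.
Attach tense remote past -ig → shelashig.
Apply vowel harmony: shelashig → shelashug.
Vowel deletion: no change.

shelashug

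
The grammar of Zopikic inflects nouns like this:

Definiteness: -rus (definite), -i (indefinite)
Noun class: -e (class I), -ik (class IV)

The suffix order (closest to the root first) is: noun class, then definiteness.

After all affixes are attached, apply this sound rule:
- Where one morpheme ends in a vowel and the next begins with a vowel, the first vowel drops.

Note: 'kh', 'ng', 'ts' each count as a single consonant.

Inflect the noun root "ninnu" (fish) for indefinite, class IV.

Attach noun class class IV -ik → ninnuik.
Attach definiteness indefinite -i → ninnuiki.
Apply vowel deletion: ninnuiki → ninniki.

ninniki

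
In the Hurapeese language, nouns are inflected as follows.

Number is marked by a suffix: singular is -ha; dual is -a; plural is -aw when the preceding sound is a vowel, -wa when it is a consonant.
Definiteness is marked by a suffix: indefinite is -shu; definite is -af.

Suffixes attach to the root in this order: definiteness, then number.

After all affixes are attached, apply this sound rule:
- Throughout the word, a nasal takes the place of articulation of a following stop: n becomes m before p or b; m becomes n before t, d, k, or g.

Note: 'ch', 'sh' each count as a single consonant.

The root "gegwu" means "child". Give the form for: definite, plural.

Attach definiteness definite -af → gegwuaf.
Attach number plural -wa (after consonant 'f') → gegwuafwa.
Nasal assimilation: no change.

gegwuafwa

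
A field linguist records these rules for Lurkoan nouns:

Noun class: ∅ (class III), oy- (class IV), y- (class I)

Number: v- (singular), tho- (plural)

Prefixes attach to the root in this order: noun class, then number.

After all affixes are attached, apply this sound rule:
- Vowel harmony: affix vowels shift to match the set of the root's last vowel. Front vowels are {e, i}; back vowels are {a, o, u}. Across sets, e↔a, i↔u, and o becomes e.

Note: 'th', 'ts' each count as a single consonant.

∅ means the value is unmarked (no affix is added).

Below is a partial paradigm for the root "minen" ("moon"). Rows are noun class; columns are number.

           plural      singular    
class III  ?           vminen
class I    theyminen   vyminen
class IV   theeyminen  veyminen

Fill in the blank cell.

noun class = class III: zero marking, form stays minen.
Attach number plural tho- → thominen.
Apply vowel harmony: thominen → theminen.

theminen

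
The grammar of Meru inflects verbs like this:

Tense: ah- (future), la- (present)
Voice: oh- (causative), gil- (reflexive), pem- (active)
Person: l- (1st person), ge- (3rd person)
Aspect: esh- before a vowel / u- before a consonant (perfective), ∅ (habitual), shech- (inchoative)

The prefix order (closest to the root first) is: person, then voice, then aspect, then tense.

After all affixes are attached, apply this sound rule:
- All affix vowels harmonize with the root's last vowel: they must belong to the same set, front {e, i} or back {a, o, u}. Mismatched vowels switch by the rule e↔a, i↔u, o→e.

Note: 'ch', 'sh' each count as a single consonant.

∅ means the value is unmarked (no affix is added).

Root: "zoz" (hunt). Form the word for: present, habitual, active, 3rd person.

lapamgazoz

Attach person 3rd person ge- → gezoz.
Attach voice active pem- → pemgezoz.
aspect = habitual: zero marking, form stays pemgezoz.
Attach tense present la- → lapemgezoz.
Apply vowel harmony: lapemgezoz → lapamgazoz.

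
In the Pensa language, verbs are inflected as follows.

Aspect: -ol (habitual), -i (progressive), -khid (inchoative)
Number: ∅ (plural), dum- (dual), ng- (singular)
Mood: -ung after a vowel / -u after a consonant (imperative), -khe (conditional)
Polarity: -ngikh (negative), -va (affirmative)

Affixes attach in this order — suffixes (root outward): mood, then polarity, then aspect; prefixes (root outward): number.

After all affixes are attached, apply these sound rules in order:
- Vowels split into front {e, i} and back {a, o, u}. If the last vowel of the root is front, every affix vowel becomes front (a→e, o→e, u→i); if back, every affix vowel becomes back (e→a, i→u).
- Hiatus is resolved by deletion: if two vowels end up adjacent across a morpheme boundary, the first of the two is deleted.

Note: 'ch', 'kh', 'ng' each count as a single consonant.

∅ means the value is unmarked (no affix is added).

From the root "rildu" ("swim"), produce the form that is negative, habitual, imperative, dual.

dumrildungngukhol

Attach number dual dum- → dumrildu.
Attach mood imperative -ung (after vowel 'u') → dumrilduung.
Attach polarity negative -ngikh → dumrilduungngikh.
Attach aspect habitual -ol → dumrilduungngikhol.
Apply vowel harmony: dumrilduungngikhol → dumrilduungngukhol.
Apply vowel deletion: dumrilduungngukhol → dumrildungngukhol.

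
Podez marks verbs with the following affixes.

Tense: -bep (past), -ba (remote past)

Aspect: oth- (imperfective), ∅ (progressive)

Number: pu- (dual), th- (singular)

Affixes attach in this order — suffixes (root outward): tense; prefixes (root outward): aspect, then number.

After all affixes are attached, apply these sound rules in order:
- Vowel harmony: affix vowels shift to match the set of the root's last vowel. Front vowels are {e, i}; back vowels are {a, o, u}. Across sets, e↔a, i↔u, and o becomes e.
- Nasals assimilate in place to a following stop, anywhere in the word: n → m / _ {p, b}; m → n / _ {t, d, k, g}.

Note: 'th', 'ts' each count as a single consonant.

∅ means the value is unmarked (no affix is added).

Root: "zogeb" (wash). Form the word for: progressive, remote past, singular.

Attach tense remote past -ba → zogebba.
aspect = progressive: zero marking, form stays zogebba.
Attach number singular th- → thzogebba.
Apply vowel harmony: thzogebba → thzogebbe.
Nasal assimilation: no change.

thzogebbe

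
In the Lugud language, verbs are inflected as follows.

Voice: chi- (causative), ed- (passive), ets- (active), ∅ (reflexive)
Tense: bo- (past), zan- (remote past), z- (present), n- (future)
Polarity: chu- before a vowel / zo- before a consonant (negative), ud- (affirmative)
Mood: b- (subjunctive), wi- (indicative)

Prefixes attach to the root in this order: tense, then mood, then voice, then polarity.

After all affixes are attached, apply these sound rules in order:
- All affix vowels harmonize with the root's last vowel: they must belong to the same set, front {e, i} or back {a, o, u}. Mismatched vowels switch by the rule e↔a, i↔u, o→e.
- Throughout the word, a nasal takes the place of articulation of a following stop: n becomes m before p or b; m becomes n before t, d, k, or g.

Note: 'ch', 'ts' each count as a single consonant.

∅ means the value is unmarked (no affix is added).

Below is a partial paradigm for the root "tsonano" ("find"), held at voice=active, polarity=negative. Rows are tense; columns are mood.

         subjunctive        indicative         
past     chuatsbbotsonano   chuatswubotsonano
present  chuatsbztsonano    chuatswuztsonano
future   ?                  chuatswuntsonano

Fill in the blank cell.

chuatsbntsonano

Attach tense future n- → ntsonano.
Attach mood subjunctive b- → bntsonano.
Attach voice active ets- → etsbntsonano.
Attach polarity negative chu- (before vowel 'e') → chuetsbntsonano.
Apply vowel harmony: chuetsbntsonano → chuatsbntsonano.
Nasal assimilation: no change.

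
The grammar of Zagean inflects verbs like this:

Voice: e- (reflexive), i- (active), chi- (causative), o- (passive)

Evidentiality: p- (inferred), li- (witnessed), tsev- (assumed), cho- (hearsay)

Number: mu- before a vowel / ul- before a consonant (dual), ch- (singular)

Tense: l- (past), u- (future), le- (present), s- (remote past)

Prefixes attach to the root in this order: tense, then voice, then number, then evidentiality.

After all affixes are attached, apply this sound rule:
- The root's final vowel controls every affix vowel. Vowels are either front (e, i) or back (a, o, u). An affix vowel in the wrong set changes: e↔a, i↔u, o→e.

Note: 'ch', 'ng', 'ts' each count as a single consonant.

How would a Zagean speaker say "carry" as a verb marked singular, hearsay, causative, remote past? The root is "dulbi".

chechchisdulbi

Attach tense remote past s- → sdulbi.
Attach voice causative chi- → chisdulbi.
Attach number singular ch- → chchisdulbi.
Attach evidentiality hearsay cho- → chochchisdulbi.
Apply vowel harmony: chochchisdulbi → chechchisdulbi.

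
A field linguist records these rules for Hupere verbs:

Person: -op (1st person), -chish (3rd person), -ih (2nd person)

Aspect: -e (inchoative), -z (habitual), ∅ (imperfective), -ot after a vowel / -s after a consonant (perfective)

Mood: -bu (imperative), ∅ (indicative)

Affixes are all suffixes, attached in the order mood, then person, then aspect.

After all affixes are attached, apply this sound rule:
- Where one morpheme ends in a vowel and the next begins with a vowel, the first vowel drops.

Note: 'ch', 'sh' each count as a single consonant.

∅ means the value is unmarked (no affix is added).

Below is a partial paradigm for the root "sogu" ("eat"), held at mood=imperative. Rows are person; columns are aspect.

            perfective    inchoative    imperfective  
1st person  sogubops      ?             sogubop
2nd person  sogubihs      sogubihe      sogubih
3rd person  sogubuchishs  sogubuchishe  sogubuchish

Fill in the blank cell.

sogubope

Attach mood imperative -bu → sogubu.
Attach person 1st person -op → sogubuop.
Attach aspect inchoative -e → sogubuope.
Apply vowel deletion: sogubuope → sogubope.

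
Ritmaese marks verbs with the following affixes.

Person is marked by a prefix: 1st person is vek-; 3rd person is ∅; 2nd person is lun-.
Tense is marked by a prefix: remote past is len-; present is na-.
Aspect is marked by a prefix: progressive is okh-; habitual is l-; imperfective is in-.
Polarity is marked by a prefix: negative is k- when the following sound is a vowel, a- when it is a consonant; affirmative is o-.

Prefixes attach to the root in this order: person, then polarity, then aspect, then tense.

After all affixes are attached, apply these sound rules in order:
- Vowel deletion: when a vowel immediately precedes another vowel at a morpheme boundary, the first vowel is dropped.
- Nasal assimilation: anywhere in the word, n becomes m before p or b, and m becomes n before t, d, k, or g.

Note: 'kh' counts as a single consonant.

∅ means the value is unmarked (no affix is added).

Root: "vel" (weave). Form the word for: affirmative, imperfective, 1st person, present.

Attach person 1st person vek- → vekvel.
Attach polarity affirmative o- → ovekvel.
Attach aspect imperfective in- → inovekvel.
Attach tense present na- → nainovekvel.
Apply vowel deletion: nainovekvel → ninovekvel.
Nasal assimilation: no change.

ninovekvel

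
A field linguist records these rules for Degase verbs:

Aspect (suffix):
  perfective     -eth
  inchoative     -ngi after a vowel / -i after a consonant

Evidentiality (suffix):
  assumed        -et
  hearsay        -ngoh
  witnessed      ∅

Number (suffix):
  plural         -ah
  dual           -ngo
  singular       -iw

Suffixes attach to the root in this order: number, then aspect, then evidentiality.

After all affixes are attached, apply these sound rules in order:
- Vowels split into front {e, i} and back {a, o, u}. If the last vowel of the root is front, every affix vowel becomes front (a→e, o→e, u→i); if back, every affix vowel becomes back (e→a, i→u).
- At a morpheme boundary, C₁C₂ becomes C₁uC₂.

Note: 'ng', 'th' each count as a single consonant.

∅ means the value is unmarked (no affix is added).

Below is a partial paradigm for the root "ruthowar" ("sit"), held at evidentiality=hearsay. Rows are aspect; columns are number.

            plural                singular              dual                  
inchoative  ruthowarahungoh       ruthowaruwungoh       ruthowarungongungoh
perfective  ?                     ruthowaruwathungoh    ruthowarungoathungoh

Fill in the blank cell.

ruthowarahathungoh

Attach number plural -ah → ruthowarah.
Attach aspect perfective -eth → ruthowaraheth.
Attach evidentiality hearsay -ngoh → ruthowarahethngoh.
Apply vowel harmony: ruthowarahethngoh → ruthowarahathngoh.
Apply epenthesis: ruthowarahathngoh → ruthowarahathungoh.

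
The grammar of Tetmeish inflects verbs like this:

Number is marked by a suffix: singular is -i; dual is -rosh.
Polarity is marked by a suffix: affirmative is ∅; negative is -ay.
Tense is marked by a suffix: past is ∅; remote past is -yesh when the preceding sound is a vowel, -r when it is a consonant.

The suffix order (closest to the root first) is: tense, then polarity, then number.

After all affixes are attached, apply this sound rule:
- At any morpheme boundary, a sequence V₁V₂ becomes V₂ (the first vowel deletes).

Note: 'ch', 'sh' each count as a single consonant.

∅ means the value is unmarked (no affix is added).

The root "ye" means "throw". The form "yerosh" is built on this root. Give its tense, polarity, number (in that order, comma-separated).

Segment: ye-rosh.
tense: ∅ → past.
polarity: ∅ → affirmative.
number: -rosh → dual.

past, affirmative, dual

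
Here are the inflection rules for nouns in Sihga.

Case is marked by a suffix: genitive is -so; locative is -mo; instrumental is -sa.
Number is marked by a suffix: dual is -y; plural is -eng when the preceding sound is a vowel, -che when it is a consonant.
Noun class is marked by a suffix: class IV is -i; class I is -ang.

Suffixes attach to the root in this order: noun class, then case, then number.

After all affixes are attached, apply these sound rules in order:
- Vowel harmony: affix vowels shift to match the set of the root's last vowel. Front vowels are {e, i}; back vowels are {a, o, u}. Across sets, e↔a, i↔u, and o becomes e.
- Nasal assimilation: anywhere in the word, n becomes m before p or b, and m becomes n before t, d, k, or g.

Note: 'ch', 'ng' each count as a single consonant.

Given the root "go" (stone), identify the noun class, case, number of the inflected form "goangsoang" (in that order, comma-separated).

class I, genitive, plural

Segment: go-ang-so-eng.
noun class: -ang → class I.
case: -so → genitive.
number: -eng/che → plural.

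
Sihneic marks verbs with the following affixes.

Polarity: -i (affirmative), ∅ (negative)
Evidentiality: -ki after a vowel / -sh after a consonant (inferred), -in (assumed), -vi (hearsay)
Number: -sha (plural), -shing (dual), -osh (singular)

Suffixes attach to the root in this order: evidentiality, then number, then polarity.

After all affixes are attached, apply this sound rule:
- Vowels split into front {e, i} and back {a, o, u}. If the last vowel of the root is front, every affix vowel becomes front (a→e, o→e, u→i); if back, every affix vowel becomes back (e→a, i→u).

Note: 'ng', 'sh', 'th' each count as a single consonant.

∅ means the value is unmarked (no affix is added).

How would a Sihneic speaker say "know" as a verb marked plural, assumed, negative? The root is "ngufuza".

ngufuzaunsha

Attach evidentiality assumed -in → ngufuzain.
Attach number plural -sha → ngufuzainsha.
polarity = negative: zero marking, form stays ngufuzainsha.
Apply vowel harmony: ngufuzainsha → ngufuzaunsha.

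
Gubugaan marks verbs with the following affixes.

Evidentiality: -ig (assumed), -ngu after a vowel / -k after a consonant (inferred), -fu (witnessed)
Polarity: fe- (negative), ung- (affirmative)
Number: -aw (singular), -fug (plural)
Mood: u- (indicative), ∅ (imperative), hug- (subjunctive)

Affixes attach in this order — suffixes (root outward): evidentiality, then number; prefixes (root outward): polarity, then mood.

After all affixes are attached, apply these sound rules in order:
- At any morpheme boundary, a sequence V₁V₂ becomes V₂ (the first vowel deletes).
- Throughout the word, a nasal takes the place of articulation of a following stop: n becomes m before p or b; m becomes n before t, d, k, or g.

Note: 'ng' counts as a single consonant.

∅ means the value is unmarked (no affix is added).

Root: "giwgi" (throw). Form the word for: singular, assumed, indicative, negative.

ufegiwgigaw

Attach polarity negative fe- → fegiwgi.
Attach evidentiality assumed -ig → fegiwgiig.
Attach number singular -aw → fegiwgiigaw.
Attach mood indicative u- → ufegiwgiigaw.
Apply vowel deletion: ufegiwgiigaw → ufegiwgigaw.
Nasal assimilation: no change.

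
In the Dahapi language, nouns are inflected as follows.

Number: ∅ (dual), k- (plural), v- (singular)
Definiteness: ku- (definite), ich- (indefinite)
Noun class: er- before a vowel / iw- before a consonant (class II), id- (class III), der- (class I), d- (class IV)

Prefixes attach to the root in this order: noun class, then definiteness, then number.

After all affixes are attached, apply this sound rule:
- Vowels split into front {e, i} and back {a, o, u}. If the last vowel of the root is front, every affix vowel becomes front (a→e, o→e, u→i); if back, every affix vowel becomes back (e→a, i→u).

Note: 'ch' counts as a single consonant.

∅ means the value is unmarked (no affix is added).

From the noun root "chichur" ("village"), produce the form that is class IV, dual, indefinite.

uchdchichur

Attach noun class class IV d- → dchichur.
Attach definiteness indefinite ich- → ichdchichur.
number = dual: zero marking, form stays ichdchichur.
Apply vowel harmony: ichdchichur → uchdchichur.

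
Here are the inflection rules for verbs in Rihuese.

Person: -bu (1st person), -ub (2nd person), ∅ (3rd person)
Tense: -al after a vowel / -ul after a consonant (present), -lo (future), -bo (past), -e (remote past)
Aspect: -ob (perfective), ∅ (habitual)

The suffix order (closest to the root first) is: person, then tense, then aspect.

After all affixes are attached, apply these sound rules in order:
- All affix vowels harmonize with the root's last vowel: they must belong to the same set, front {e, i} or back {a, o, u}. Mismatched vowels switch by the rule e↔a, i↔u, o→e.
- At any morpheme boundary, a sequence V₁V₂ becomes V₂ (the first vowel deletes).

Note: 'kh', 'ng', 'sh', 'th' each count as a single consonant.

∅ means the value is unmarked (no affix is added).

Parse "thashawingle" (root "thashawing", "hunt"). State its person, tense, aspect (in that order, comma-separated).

Segment: thashawing-lo.
person: ∅ → 3rd person.
tense: -lo → future.
aspect: ∅ → habitual.

3rd person, future, habitual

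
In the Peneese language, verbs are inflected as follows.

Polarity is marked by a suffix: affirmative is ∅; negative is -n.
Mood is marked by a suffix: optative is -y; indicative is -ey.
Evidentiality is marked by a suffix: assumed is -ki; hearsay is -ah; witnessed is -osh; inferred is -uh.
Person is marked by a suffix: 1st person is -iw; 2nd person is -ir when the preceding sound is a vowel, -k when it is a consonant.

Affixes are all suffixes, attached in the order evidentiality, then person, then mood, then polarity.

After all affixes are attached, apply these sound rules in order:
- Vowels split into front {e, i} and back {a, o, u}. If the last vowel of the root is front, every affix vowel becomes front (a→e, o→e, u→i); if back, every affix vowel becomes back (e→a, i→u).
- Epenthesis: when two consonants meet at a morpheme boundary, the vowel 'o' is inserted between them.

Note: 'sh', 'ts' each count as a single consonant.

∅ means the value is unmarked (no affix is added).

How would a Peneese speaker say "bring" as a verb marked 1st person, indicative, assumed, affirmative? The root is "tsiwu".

tsiwukuuway

Attach evidentiality assumed -ki → tsiwuki.
Attach person 1st person -iw → tsiwukiiw.
Attach mood indicative -ey → tsiwukiiwey.
polarity = affirmative: zero marking, form stays tsiwukiiwey.
Apply vowel harmony: tsiwukiiwey → tsiwukuuway.
Epenthesis: no change.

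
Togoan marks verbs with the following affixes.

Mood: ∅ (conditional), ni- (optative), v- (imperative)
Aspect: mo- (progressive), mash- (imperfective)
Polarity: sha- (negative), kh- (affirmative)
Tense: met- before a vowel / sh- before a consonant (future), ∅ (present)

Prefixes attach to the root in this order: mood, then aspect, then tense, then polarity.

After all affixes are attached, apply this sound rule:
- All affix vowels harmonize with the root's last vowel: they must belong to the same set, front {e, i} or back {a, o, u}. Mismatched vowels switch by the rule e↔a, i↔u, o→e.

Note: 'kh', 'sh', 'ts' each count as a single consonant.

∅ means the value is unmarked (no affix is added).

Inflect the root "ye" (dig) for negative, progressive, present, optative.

Attach mood optative ni- → niye.
Attach aspect progressive mo- → moniye.
tense = present: zero marking, form stays moniye.
Attach polarity negative sha- → shamoniye.
Apply vowel harmony: shamoniye → shemeniye.

shemeniye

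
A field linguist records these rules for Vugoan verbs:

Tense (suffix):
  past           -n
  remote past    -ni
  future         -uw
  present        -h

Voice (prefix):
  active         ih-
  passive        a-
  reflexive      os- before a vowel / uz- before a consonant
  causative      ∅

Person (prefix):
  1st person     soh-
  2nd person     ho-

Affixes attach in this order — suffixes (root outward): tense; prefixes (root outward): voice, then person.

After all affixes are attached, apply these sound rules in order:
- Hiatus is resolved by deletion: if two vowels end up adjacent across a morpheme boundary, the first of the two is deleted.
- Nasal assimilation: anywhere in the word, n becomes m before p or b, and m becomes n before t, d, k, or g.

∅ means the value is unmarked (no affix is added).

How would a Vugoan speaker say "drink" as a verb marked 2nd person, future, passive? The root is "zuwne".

hazuwnuw

Attach tense future -uw → zuwneuw.
Attach voice passive a- → azuwneuw.
Attach person 2nd person ho- → hoazuwneuw.
Apply vowel deletion: hoazuwneuw → hazuwnuw.
Nasal assimilation: no change.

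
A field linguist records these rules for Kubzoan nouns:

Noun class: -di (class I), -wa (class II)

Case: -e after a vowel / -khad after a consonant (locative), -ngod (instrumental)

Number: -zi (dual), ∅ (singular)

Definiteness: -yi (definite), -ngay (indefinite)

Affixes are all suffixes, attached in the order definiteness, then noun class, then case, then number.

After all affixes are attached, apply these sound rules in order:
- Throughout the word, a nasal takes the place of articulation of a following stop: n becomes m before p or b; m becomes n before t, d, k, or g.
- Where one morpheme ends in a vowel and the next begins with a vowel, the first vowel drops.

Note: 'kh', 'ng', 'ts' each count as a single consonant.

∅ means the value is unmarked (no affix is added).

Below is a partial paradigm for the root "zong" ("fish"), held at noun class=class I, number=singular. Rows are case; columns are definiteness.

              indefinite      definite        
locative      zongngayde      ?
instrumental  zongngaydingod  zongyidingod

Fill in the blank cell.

zongyide

Attach definiteness definite -yi → zongyi.
Attach noun class class I -di → zongyidi.
Attach case locative -e (after vowel 'i') → zongyidie.
number = singular: zero marking, form stays zongyidie.
Nasal assimilation: no change.
Apply vowel deletion: zongyidie → zongyide.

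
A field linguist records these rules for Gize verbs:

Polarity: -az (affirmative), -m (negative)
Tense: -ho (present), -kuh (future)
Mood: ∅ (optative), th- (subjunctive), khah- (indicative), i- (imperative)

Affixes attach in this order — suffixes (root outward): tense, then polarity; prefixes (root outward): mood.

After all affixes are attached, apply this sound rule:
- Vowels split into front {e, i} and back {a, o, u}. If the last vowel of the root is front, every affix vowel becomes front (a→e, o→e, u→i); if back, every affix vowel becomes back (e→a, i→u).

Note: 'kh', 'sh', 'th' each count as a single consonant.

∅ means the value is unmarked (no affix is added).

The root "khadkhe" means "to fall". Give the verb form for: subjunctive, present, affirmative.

thkhadkheheez

Attach mood subjunctive th- → thkhadkhe.
Attach tense present -ho → thkhadkheho.
Attach polarity affirmative -az → thkhadkhehoaz.
Apply vowel harmony: thkhadkhehoaz → thkhadkheheez.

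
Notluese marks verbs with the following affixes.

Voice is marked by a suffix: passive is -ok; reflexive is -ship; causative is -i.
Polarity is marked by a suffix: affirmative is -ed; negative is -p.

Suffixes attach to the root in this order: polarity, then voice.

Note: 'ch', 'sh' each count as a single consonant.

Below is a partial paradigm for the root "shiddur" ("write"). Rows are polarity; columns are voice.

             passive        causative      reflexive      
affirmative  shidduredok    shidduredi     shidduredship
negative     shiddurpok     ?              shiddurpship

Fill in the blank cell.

shiddurpi

Attach polarity negative -p → shiddurp.
Attach voice causative -i → shiddurpi.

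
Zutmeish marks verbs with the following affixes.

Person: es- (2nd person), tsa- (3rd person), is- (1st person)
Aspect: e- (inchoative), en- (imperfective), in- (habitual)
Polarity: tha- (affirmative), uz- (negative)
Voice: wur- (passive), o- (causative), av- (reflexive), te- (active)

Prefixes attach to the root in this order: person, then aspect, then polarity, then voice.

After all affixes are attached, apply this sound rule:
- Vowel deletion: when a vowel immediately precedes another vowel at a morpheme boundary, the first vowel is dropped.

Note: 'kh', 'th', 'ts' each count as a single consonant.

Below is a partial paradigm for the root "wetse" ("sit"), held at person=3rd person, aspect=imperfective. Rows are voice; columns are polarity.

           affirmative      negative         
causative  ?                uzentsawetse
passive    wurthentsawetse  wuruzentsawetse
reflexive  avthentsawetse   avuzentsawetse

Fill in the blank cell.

othentsawetse

Attach person 3rd person tsa- → tsawetse.
Attach aspect imperfective en- → entsawetse.
Attach polarity affirmative tha- → thaentsawetse.
Attach voice causative o- → othaentsawetse.
Apply vowel deletion: othaentsawetse → othentsawetse.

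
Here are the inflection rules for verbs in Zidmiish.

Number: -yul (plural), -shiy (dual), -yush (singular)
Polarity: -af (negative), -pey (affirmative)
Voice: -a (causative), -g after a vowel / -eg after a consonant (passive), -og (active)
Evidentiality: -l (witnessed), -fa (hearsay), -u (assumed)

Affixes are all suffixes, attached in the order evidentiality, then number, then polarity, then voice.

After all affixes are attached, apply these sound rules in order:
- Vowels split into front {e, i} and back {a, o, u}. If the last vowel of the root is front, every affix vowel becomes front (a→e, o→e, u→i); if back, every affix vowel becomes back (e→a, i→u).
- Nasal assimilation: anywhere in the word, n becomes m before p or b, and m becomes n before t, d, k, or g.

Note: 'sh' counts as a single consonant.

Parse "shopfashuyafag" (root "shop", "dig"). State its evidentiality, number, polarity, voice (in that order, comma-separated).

hearsay, dual, negative, passive

Segment: shop-fa-shiy-af-eg.
evidentiality: -fa → hearsay.
number: -shiy → dual.
polarity: -af → negative.
voice: -g/eg → passive.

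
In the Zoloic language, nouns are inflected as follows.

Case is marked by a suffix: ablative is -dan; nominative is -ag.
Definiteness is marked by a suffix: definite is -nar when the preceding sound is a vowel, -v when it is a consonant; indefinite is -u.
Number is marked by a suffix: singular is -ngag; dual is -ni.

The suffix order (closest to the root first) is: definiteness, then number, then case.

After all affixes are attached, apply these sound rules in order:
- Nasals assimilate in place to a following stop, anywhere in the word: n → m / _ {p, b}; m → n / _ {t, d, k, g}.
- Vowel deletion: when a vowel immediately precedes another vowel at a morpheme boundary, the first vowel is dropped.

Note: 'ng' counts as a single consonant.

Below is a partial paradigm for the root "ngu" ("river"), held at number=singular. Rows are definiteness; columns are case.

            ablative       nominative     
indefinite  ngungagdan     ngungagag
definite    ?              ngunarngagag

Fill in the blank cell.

Attach definiteness definite -nar (after vowel 'u') → ngunar.
Attach number singular -ngag → ngunarngag.
Attach case ablative -dan → ngunarngagdan.
Nasal assimilation: no change.
Vowel deletion: no change.

ngunarngagdan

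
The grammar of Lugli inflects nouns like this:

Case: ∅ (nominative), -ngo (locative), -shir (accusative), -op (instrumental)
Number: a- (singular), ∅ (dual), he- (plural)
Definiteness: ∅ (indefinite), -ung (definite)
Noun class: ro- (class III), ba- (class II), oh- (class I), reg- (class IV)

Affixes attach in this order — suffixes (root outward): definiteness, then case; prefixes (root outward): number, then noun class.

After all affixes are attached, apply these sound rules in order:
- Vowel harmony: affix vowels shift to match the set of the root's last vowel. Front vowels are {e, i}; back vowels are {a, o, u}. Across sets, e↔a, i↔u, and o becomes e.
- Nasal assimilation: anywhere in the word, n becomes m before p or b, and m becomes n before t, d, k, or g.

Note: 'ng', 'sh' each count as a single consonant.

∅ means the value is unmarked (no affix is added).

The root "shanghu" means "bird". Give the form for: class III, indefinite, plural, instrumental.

definiteness = indefinite: zero marking, form stays shanghu.
Attach case instrumental -op → shanghuop.
Attach number plural he- → heshanghuop.
Attach noun class class III ro- → roheshanghuop.
Apply vowel harmony: roheshanghuop → rohashanghuop.
Nasal assimilation: no change.

rohashanghuop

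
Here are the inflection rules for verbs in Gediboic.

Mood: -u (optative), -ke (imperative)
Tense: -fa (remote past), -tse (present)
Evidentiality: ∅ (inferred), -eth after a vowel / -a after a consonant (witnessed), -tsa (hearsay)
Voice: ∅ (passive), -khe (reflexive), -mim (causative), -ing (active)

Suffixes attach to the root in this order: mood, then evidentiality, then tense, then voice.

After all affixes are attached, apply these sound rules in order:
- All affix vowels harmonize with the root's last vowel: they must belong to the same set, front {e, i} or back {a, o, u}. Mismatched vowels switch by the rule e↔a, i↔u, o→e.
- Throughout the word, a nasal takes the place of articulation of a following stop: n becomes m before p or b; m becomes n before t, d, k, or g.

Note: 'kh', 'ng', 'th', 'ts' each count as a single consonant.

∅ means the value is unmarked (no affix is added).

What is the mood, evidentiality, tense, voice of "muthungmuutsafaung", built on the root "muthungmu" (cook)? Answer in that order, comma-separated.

optative, hearsay, remote past, active

Segment: muthungmu-u-tsa-fa-ing.
mood: -u → optative.
evidentiality: -tsa → hearsay.
tense: -fa → remote past.
voice: -ing → active.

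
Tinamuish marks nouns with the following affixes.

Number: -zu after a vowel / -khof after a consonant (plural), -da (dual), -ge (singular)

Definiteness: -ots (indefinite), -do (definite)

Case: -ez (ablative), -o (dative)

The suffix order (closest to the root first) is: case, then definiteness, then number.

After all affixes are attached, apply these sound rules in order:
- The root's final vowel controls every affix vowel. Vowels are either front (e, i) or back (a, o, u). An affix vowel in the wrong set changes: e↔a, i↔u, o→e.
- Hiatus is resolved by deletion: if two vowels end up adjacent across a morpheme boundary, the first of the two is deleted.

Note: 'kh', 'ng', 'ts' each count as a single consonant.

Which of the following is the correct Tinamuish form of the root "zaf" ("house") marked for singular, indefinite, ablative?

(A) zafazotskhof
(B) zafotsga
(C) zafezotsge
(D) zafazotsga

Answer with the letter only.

D

Attach case ablative -ez → zafez.
Attach definiteness indefinite -ots → zafezots.
Attach number singular -ge → zafezotsge.
Apply vowel harmony: zafezotsge → zafazotsga.
Vowel deletion: no change.
So the correct form is zafazotsga, option (D).
(B) zafotsga is wrong: it uses dative instead of ablative for case.
(A) zafazotskhof is wrong: it uses plural instead of singular for number.
(C) zafezotsge is wrong: it fails to apply the sound rule(s).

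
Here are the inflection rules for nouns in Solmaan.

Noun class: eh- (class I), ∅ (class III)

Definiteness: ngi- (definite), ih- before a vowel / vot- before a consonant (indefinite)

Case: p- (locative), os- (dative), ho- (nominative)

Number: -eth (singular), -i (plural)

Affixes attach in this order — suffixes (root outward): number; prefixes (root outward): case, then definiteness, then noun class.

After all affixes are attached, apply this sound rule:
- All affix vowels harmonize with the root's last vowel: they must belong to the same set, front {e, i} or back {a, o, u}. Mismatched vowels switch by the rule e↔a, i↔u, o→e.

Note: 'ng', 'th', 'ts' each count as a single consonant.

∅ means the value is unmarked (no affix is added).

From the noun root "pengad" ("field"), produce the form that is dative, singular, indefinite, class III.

Attach case dative os- → ospengad.
Attach number singular -eth → ospengadeth.
Attach definiteness indefinite ih- (before vowel 'o') → ihospengadeth.
noun class = class III: zero marking, form stays ihospengadeth.
Apply vowel harmony: ihospengadeth → uhospengadath.

uhospengadath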